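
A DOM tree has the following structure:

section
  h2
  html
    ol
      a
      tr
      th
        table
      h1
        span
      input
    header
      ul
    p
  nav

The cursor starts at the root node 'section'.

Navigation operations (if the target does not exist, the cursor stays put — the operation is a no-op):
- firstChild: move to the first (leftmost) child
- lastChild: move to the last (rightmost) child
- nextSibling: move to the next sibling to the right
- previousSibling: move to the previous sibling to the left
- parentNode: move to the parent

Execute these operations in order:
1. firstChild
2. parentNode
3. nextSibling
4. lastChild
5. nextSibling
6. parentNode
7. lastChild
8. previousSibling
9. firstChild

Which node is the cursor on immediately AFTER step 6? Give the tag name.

After 1 (firstChild): h2
After 2 (parentNode): section
After 3 (nextSibling): section (no-op, stayed)
After 4 (lastChild): nav
After 5 (nextSibling): nav (no-op, stayed)
After 6 (parentNode): section

Answer: section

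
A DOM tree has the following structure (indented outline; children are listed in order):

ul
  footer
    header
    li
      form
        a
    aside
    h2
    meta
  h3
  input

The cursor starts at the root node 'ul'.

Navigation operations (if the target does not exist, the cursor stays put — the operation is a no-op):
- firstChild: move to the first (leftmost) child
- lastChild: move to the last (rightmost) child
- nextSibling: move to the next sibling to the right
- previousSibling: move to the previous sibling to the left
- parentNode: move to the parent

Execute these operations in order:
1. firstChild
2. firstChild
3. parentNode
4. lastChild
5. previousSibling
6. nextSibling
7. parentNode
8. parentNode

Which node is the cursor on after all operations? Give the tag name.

After 1 (firstChild): footer
After 2 (firstChild): header
After 3 (parentNode): footer
After 4 (lastChild): meta
After 5 (previousSibling): h2
After 6 (nextSibling): meta
After 7 (parentNode): footer
After 8 (parentNode): ul

Answer: ul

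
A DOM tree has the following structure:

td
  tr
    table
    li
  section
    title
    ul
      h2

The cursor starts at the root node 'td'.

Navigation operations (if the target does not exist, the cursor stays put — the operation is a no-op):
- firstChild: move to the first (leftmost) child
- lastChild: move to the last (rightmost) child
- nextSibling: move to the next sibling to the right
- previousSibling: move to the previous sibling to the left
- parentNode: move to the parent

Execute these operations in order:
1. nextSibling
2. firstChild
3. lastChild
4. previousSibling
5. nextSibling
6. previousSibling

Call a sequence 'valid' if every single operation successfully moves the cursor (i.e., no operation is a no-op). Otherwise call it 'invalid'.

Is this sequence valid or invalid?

After 1 (nextSibling): td (no-op, stayed)
After 2 (firstChild): tr
After 3 (lastChild): li
After 4 (previousSibling): table
After 5 (nextSibling): li
After 6 (previousSibling): table

Answer: invalid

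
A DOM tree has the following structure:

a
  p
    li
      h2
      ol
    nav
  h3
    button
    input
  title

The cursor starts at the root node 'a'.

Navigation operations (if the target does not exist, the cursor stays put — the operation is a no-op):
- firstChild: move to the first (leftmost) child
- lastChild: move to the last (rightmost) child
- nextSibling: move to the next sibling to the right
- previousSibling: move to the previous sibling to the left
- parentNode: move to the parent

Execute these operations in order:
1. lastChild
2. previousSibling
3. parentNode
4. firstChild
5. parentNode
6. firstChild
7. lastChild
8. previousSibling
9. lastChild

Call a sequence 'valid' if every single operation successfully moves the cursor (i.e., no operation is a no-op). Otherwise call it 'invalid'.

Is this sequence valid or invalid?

Answer: valid

Derivation:
After 1 (lastChild): title
After 2 (previousSibling): h3
After 3 (parentNode): a
After 4 (firstChild): p
After 5 (parentNode): a
After 6 (firstChild): p
After 7 (lastChild): nav
After 8 (previousSibling): li
After 9 (lastChild): ol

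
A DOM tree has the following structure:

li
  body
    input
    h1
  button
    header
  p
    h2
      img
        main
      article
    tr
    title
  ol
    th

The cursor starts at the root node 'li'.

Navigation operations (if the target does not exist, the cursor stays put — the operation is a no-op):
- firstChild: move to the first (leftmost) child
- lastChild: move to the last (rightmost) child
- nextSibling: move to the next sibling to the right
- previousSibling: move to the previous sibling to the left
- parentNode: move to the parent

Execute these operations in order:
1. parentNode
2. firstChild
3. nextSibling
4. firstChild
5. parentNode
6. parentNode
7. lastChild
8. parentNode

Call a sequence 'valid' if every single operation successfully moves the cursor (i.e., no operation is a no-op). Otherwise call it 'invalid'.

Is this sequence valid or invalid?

After 1 (parentNode): li (no-op, stayed)
After 2 (firstChild): body
After 3 (nextSibling): button
After 4 (firstChild): header
After 5 (parentNode): button
After 6 (parentNode): li
After 7 (lastChild): ol
After 8 (parentNode): li

Answer: invalid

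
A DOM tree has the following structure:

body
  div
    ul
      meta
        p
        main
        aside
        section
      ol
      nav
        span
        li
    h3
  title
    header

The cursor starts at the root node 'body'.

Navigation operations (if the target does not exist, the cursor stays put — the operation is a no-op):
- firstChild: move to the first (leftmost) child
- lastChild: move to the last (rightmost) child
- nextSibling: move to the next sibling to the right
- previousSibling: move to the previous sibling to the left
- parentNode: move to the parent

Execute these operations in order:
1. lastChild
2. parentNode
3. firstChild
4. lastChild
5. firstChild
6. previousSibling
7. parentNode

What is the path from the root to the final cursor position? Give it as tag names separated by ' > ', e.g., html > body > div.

Answer: body > div

Derivation:
After 1 (lastChild): title
After 2 (parentNode): body
After 3 (firstChild): div
After 4 (lastChild): h3
After 5 (firstChild): h3 (no-op, stayed)
After 6 (previousSibling): ul
After 7 (parentNode): div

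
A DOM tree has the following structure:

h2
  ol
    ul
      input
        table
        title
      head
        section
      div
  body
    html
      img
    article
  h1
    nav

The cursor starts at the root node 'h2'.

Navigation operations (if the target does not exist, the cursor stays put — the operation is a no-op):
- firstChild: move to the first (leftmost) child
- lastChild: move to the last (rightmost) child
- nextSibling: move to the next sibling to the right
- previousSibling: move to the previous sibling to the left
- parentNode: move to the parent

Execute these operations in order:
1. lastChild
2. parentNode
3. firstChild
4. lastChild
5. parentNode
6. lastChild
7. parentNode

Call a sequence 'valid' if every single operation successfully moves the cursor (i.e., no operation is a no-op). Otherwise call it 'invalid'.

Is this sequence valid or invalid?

After 1 (lastChild): h1
After 2 (parentNode): h2
After 3 (firstChild): ol
After 4 (lastChild): ul
After 5 (parentNode): ol
After 6 (lastChild): ul
After 7 (parentNode): ol

Answer: valid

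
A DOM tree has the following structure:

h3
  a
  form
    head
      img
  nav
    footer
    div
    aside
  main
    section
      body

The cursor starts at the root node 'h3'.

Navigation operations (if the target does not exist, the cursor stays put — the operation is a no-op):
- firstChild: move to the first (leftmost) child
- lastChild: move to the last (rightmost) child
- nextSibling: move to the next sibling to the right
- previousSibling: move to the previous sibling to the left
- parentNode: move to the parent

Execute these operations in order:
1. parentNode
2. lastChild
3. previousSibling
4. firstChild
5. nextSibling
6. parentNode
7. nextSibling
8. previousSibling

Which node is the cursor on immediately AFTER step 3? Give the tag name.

Answer: nav

Derivation:
After 1 (parentNode): h3 (no-op, stayed)
After 2 (lastChild): main
After 3 (previousSibling): nav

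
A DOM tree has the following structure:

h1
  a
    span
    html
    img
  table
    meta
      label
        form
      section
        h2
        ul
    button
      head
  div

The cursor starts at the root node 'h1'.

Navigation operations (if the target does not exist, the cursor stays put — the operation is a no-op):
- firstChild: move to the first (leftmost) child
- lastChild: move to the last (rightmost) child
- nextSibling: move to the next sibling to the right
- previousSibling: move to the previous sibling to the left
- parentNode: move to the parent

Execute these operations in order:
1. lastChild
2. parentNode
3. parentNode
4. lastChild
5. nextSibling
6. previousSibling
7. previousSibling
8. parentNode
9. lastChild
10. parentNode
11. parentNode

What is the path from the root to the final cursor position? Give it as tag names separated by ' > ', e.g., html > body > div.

Answer: h1

Derivation:
After 1 (lastChild): div
After 2 (parentNode): h1
After 3 (parentNode): h1 (no-op, stayed)
After 4 (lastChild): div
After 5 (nextSibling): div (no-op, stayed)
After 6 (previousSibling): table
After 7 (previousSibling): a
After 8 (parentNode): h1
After 9 (lastChild): div
After 10 (parentNode): h1
After 11 (parentNode): h1 (no-op, stayed)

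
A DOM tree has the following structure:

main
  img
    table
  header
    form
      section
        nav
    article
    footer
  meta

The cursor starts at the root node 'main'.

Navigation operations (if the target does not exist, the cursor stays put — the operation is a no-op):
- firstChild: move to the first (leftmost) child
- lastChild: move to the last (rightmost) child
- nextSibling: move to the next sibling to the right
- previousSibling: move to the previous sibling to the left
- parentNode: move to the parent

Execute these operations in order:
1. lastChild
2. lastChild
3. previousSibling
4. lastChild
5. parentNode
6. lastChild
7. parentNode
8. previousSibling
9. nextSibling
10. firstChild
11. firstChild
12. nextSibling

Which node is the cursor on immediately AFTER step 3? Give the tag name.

After 1 (lastChild): meta
After 2 (lastChild): meta (no-op, stayed)
After 3 (previousSibling): header

Answer: header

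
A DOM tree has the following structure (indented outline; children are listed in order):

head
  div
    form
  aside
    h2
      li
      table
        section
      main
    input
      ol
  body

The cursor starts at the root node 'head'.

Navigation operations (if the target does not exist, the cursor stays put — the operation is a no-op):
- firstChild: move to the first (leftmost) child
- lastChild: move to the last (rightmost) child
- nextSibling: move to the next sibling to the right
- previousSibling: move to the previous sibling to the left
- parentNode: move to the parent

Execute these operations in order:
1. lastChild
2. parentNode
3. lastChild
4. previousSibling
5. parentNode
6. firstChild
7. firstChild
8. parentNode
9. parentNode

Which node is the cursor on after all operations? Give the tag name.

After 1 (lastChild): body
After 2 (parentNode): head
After 3 (lastChild): body
After 4 (previousSibling): aside
After 5 (parentNode): head
After 6 (firstChild): div
After 7 (firstChild): form
After 8 (parentNode): div
After 9 (parentNode): head

Answer: head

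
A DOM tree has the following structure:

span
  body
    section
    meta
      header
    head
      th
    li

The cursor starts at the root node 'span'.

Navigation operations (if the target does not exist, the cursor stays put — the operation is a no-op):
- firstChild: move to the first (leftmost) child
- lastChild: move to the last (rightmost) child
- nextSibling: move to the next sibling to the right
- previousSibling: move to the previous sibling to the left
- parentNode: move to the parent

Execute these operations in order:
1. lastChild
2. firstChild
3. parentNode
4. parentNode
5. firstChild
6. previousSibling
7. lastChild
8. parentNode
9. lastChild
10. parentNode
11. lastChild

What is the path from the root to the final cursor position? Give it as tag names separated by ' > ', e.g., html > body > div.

Answer: span > body > li

Derivation:
After 1 (lastChild): body
After 2 (firstChild): section
After 3 (parentNode): body
After 4 (parentNode): span
After 5 (firstChild): body
After 6 (previousSibling): body (no-op, stayed)
After 7 (lastChild): li
After 8 (parentNode): body
After 9 (lastChild): li
After 10 (parentNode): body
After 11 (lastChild): li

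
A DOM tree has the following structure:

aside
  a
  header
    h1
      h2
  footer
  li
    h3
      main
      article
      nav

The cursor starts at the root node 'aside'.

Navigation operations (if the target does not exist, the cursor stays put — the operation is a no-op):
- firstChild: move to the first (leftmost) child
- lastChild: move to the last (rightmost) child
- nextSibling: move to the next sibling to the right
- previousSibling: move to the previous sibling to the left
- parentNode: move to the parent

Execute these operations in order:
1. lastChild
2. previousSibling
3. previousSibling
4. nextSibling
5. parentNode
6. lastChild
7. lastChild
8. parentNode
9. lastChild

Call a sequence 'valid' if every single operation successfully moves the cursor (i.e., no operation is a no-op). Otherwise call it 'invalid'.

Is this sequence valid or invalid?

Answer: valid

Derivation:
After 1 (lastChild): li
After 2 (previousSibling): footer
After 3 (previousSibling): header
After 4 (nextSibling): footer
After 5 (parentNode): aside
After 6 (lastChild): li
After 7 (lastChild): h3
After 8 (parentNode): li
After 9 (lastChild): h3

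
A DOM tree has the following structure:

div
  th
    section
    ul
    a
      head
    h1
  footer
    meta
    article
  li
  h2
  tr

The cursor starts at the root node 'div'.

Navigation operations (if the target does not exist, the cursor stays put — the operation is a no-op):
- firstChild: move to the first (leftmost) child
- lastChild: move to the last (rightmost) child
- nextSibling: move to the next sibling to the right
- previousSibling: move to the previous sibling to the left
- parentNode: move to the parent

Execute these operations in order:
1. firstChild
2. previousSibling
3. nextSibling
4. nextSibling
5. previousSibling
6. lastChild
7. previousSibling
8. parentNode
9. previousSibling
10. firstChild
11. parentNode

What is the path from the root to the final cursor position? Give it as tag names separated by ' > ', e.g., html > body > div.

After 1 (firstChild): th
After 2 (previousSibling): th (no-op, stayed)
After 3 (nextSibling): footer
After 4 (nextSibling): li
After 5 (previousSibling): footer
After 6 (lastChild): article
After 7 (previousSibling): meta
After 8 (parentNode): footer
After 9 (previousSibling): th
After 10 (firstChild): section
After 11 (parentNode): th

Answer: div > th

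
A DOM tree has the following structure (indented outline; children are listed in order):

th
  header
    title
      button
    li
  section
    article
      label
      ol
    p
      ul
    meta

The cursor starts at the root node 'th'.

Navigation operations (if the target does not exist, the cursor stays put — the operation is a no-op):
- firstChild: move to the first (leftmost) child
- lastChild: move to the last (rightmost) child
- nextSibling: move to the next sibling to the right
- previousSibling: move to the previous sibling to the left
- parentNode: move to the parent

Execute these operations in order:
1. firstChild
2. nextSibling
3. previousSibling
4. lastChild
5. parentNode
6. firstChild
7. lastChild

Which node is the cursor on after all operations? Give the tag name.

Answer: button

Derivation:
After 1 (firstChild): header
After 2 (nextSibling): section
After 3 (previousSibling): header
After 4 (lastChild): li
After 5 (parentNode): header
After 6 (firstChild): title
After 7 (lastChild): button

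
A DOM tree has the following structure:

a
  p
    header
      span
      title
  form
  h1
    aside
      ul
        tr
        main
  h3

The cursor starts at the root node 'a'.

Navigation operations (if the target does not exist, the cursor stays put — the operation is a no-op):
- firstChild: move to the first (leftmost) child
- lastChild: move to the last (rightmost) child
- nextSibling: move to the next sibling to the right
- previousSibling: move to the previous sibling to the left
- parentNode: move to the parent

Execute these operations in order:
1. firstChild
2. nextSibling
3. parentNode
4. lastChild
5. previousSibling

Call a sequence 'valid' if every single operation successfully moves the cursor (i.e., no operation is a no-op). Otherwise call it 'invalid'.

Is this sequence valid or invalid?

Answer: valid

Derivation:
After 1 (firstChild): p
After 2 (nextSibling): form
After 3 (parentNode): a
After 4 (lastChild): h3
After 5 (previousSibling): h1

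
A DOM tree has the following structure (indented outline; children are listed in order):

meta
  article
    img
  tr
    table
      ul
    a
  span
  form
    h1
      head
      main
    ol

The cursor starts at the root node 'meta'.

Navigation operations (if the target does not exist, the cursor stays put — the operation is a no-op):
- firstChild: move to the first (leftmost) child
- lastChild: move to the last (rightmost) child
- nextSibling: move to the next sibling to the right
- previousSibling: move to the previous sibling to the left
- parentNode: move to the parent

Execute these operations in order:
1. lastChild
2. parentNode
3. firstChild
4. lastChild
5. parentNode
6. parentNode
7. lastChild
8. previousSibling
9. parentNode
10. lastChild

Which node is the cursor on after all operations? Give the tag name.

After 1 (lastChild): form
After 2 (parentNode): meta
After 3 (firstChild): article
After 4 (lastChild): img
After 5 (parentNode): article
After 6 (parentNode): meta
After 7 (lastChild): form
After 8 (previousSibling): span
After 9 (parentNode): meta
After 10 (lastChild): form

Answer: form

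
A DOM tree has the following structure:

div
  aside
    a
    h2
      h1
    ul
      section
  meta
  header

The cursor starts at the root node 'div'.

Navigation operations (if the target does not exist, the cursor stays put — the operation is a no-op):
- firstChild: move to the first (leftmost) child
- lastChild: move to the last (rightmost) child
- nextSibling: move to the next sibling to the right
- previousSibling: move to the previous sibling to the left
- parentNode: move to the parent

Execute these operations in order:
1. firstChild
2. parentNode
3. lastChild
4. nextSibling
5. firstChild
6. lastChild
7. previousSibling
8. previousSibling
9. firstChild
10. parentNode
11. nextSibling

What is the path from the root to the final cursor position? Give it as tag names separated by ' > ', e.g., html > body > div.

Answer: div > meta

Derivation:
After 1 (firstChild): aside
After 2 (parentNode): div
After 3 (lastChild): header
After 4 (nextSibling): header (no-op, stayed)
After 5 (firstChild): header (no-op, stayed)
After 6 (lastChild): header (no-op, stayed)
After 7 (previousSibling): meta
After 8 (previousSibling): aside
After 9 (firstChild): a
After 10 (parentNode): aside
After 11 (nextSibling): meta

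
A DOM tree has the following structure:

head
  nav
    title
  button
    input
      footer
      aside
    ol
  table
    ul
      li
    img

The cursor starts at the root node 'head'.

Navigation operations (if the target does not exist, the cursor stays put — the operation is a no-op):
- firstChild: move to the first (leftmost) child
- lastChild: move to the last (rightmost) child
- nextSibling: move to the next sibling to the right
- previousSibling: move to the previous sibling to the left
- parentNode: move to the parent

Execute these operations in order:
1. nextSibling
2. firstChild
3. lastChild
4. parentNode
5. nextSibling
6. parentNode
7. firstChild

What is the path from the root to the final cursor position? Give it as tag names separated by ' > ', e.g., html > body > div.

Answer: head > nav

Derivation:
After 1 (nextSibling): head (no-op, stayed)
After 2 (firstChild): nav
After 3 (lastChild): title
After 4 (parentNode): nav
After 5 (nextSibling): button
After 6 (parentNode): head
After 7 (firstChild): nav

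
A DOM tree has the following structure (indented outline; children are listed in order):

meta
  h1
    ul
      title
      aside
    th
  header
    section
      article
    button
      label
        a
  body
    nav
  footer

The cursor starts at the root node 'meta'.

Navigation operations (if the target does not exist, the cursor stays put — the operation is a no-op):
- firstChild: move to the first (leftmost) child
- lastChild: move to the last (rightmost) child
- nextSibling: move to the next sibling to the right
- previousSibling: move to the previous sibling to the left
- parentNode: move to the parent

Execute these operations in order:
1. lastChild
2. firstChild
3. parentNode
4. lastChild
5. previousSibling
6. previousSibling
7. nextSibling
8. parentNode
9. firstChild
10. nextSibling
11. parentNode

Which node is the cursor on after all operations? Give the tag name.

Answer: meta

Derivation:
After 1 (lastChild): footer
After 2 (firstChild): footer (no-op, stayed)
After 3 (parentNode): meta
After 4 (lastChild): footer
After 5 (previousSibling): body
After 6 (previousSibling): header
After 7 (nextSibling): body
After 8 (parentNode): meta
After 9 (firstChild): h1
After 10 (nextSibling): header
After 11 (parentNode): meta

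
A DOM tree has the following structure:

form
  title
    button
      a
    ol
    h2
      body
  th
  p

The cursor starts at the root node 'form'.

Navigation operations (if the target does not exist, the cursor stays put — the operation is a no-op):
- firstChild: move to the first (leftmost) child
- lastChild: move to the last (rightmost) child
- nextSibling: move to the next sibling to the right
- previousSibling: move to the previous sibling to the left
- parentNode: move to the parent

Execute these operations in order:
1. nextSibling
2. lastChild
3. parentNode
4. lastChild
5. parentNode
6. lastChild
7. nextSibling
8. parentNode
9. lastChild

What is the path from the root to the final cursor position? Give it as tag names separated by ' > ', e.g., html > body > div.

After 1 (nextSibling): form (no-op, stayed)
After 2 (lastChild): p
After 3 (parentNode): form
After 4 (lastChild): p
After 5 (parentNode): form
After 6 (lastChild): p
After 7 (nextSibling): p (no-op, stayed)
After 8 (parentNode): form
After 9 (lastChild): p

Answer: form > p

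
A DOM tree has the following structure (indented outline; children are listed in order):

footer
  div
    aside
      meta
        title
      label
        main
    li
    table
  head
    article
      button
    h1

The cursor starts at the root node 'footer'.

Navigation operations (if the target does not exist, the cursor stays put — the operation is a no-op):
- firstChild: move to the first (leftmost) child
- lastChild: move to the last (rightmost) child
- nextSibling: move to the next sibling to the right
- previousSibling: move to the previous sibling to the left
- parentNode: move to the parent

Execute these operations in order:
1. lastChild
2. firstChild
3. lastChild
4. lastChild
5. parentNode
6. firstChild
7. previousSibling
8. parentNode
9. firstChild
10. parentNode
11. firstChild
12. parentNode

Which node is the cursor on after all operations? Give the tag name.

After 1 (lastChild): head
After 2 (firstChild): article
After 3 (lastChild): button
After 4 (lastChild): button (no-op, stayed)
After 5 (parentNode): article
After 6 (firstChild): button
After 7 (previousSibling): button (no-op, stayed)
After 8 (parentNode): article
After 9 (firstChild): button
After 10 (parentNode): article
After 11 (firstChild): button
After 12 (parentNode): article

Answer: article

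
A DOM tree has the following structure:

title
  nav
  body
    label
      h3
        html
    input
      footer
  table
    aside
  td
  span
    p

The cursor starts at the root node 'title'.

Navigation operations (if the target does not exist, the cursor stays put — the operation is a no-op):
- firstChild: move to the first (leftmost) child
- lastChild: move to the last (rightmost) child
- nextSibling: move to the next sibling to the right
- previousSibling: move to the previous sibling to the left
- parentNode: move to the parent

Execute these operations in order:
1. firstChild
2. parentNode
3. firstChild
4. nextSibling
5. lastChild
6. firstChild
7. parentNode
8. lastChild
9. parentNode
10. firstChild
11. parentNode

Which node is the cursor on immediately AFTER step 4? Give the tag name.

After 1 (firstChild): nav
After 2 (parentNode): title
After 3 (firstChild): nav
After 4 (nextSibling): body

Answer: body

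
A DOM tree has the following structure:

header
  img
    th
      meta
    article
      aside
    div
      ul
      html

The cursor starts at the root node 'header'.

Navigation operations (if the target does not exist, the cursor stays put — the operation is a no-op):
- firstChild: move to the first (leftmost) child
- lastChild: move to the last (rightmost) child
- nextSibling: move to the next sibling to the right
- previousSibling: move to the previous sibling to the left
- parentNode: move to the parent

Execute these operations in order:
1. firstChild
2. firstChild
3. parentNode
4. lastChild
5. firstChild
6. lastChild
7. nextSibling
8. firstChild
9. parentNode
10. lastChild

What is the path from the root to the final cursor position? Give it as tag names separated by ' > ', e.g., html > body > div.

Answer: header > img > div > html

Derivation:
After 1 (firstChild): img
After 2 (firstChild): th
After 3 (parentNode): img
After 4 (lastChild): div
After 5 (firstChild): ul
After 6 (lastChild): ul (no-op, stayed)
After 7 (nextSibling): html
After 8 (firstChild): html (no-op, stayed)
After 9 (parentNode): div
After 10 (lastChild): html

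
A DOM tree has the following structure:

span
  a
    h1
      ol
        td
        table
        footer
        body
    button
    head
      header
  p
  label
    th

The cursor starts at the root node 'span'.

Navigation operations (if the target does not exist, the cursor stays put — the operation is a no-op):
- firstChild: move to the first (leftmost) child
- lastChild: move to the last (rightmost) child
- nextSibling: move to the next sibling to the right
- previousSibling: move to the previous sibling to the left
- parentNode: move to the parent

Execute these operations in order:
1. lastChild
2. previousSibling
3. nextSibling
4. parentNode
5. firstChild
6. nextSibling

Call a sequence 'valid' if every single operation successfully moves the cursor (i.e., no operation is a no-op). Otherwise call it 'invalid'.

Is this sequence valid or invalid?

After 1 (lastChild): label
After 2 (previousSibling): p
After 3 (nextSibling): label
After 4 (parentNode): span
After 5 (firstChild): a
After 6 (nextSibling): p

Answer: valid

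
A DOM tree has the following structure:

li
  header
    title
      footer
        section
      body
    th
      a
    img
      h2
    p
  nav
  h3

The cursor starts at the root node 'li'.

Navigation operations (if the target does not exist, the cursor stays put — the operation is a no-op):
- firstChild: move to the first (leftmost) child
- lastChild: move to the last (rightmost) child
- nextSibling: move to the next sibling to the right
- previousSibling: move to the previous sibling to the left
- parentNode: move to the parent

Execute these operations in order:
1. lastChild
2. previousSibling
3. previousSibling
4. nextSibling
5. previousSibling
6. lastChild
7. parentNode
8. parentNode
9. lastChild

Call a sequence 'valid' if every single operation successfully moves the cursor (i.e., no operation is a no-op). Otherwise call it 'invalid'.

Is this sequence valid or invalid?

Answer: valid

Derivation:
After 1 (lastChild): h3
After 2 (previousSibling): nav
After 3 (previousSibling): header
After 4 (nextSibling): nav
After 5 (previousSibling): header
After 6 (lastChild): p
After 7 (parentNode): header
After 8 (parentNode): li
After 9 (lastChild): h3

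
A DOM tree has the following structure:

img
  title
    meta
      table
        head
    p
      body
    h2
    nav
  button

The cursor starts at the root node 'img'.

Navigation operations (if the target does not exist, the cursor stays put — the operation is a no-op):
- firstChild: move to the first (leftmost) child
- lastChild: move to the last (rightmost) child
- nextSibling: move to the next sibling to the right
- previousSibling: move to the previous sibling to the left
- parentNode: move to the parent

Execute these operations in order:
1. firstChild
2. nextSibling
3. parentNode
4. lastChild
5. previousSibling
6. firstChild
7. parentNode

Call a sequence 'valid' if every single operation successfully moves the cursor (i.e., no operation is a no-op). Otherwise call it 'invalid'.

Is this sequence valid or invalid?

After 1 (firstChild): title
After 2 (nextSibling): button
After 3 (parentNode): img
After 4 (lastChild): button
After 5 (previousSibling): title
After 6 (firstChild): meta
After 7 (parentNode): title

Answer: valid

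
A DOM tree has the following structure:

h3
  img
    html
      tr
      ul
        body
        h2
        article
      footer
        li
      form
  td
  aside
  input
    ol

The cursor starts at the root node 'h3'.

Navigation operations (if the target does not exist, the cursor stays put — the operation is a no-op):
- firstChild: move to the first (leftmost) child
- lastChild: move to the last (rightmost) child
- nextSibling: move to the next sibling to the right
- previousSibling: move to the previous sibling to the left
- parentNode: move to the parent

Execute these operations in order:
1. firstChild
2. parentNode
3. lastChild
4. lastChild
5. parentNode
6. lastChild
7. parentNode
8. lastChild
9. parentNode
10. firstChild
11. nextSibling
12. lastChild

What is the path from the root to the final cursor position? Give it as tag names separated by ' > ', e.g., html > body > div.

Answer: h3 > input > ol

Derivation:
After 1 (firstChild): img
After 2 (parentNode): h3
After 3 (lastChild): input
After 4 (lastChild): ol
After 5 (parentNode): input
After 6 (lastChild): ol
After 7 (parentNode): input
After 8 (lastChild): ol
After 9 (parentNode): input
After 10 (firstChild): ol
After 11 (nextSibling): ol (no-op, stayed)
After 12 (lastChild): ol (no-op, stayed)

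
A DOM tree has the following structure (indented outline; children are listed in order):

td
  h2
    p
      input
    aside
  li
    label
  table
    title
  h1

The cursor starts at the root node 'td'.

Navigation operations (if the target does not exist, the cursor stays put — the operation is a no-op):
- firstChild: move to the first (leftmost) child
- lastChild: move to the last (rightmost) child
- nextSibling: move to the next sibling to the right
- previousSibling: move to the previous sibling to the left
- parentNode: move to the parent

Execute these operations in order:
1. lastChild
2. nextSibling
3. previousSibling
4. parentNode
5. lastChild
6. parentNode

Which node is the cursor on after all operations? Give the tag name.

After 1 (lastChild): h1
After 2 (nextSibling): h1 (no-op, stayed)
After 3 (previousSibling): table
After 4 (parentNode): td
After 5 (lastChild): h1
After 6 (parentNode): td

Answer: td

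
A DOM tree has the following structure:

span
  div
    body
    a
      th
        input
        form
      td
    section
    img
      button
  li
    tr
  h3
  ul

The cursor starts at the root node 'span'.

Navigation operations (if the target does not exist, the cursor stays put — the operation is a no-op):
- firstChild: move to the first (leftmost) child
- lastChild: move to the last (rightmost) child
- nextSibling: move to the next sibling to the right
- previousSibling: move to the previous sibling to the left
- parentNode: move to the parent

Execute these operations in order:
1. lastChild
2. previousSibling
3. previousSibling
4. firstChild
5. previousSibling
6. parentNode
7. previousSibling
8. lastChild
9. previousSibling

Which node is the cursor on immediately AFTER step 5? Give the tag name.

After 1 (lastChild): ul
After 2 (previousSibling): h3
After 3 (previousSibling): li
After 4 (firstChild): tr
After 5 (previousSibling): tr (no-op, stayed)

Answer: tr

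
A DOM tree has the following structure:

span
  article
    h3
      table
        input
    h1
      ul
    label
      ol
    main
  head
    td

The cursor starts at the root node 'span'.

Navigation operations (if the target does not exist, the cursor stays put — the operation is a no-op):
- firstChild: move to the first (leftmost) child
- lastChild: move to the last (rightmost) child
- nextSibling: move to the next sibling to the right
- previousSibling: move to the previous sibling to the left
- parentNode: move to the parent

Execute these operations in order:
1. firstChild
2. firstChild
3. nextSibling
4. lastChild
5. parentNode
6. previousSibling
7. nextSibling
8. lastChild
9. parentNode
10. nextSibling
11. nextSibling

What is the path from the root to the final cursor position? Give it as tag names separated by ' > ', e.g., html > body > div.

Answer: span > article > main

Derivation:
After 1 (firstChild): article
After 2 (firstChild): h3
After 3 (nextSibling): h1
After 4 (lastChild): ul
After 5 (parentNode): h1
After 6 (previousSibling): h3
After 7 (nextSibling): h1
After 8 (lastChild): ul
After 9 (parentNode): h1
After 10 (nextSibling): label
After 11 (nextSibling): main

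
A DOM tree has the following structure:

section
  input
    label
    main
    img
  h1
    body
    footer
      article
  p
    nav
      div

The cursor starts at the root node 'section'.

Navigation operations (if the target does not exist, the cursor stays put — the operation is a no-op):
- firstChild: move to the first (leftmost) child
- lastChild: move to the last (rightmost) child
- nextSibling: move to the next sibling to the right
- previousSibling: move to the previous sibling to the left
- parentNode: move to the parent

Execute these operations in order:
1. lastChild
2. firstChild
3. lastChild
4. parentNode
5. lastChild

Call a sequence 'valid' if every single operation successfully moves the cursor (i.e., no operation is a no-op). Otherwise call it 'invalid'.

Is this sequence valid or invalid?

After 1 (lastChild): p
After 2 (firstChild): nav
After 3 (lastChild): div
After 4 (parentNode): nav
After 5 (lastChild): div

Answer: valid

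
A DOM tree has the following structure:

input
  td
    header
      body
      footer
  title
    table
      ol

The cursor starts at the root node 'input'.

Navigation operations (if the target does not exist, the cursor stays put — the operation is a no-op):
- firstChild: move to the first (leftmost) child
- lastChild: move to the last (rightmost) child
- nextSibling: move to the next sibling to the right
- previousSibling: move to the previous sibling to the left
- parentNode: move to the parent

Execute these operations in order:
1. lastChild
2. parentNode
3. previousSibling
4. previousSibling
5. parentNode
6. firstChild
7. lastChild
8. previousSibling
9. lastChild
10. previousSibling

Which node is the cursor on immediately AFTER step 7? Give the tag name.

Answer: header

Derivation:
After 1 (lastChild): title
After 2 (parentNode): input
After 3 (previousSibling): input (no-op, stayed)
After 4 (previousSibling): input (no-op, stayed)
After 5 (parentNode): input (no-op, stayed)
After 6 (firstChild): td
After 7 (lastChild): header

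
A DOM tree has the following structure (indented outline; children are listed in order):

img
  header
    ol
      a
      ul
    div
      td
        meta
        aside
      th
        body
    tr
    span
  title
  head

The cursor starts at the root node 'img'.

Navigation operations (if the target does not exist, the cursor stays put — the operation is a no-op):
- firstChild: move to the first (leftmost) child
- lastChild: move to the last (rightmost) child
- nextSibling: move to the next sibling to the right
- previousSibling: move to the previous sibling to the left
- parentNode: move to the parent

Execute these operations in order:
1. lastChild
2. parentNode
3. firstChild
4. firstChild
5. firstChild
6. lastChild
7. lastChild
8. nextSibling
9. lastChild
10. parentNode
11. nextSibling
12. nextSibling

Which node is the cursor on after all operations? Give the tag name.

Answer: tr

Derivation:
After 1 (lastChild): head
After 2 (parentNode): img
After 3 (firstChild): header
After 4 (firstChild): ol
After 5 (firstChild): a
After 6 (lastChild): a (no-op, stayed)
After 7 (lastChild): a (no-op, stayed)
After 8 (nextSibling): ul
After 9 (lastChild): ul (no-op, stayed)
After 10 (parentNode): ol
After 11 (nextSibling): div
After 12 (nextSibling): tr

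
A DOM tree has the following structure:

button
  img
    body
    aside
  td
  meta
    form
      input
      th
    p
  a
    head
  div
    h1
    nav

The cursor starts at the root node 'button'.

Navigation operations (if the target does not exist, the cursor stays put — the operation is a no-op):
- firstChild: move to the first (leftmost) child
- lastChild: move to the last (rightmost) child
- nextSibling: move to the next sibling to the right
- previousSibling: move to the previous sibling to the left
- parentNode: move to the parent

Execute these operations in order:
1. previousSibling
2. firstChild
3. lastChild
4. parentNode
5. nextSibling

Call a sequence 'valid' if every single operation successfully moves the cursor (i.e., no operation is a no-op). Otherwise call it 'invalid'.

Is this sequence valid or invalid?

Answer: invalid

Derivation:
After 1 (previousSibling): button (no-op, stayed)
After 2 (firstChild): img
After 3 (lastChild): aside
After 4 (parentNode): img
After 5 (nextSibling): td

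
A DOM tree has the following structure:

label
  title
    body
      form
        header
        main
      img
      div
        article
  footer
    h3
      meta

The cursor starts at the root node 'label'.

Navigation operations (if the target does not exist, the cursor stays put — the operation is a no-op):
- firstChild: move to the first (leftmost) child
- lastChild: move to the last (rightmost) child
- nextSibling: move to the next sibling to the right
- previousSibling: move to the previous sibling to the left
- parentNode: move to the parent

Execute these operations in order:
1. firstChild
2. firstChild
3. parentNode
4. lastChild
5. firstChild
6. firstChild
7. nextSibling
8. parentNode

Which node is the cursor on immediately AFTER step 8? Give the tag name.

Answer: form

Derivation:
After 1 (firstChild): title
After 2 (firstChild): body
After 3 (parentNode): title
After 4 (lastChild): body
After 5 (firstChild): form
After 6 (firstChild): header
After 7 (nextSibling): main
After 8 (parentNode): form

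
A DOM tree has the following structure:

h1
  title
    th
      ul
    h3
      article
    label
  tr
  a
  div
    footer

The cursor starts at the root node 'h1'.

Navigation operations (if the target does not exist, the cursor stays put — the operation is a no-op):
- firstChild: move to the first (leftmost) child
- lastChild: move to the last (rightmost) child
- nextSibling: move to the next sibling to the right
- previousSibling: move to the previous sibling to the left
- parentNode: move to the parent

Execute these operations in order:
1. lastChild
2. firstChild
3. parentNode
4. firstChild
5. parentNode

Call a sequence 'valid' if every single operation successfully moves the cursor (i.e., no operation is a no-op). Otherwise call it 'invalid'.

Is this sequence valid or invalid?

Answer: valid

Derivation:
After 1 (lastChild): div
After 2 (firstChild): footer
After 3 (parentNode): div
After 4 (firstChild): footer
After 5 (parentNode): div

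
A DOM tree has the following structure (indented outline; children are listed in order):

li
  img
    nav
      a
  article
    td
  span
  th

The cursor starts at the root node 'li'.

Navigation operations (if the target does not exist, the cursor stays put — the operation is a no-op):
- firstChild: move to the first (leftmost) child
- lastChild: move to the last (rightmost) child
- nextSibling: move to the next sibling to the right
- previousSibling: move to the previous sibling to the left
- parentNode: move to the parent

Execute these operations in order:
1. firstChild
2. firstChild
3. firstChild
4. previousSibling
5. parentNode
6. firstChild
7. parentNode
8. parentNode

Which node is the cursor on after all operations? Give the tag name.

After 1 (firstChild): img
After 2 (firstChild): nav
After 3 (firstChild): a
After 4 (previousSibling): a (no-op, stayed)
After 5 (parentNode): nav
After 6 (firstChild): a
After 7 (parentNode): nav
After 8 (parentNode): img

Answer: img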